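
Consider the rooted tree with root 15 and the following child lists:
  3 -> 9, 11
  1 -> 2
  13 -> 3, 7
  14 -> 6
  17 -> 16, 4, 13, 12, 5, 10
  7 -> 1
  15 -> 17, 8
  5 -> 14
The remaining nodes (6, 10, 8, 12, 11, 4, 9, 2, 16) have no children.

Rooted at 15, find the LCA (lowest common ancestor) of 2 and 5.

Path 2→root: 2 1 7 13 17 15; path 5→root: 5 17 15.
First common node: 17.

17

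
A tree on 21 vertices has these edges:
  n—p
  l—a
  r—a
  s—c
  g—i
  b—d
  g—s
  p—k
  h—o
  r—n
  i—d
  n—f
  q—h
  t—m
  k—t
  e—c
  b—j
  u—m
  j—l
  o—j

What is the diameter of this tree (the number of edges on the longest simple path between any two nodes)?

16

Starting from e, a farthest node is u at distance 16.
One longest path: e – c – s – g – i – d – b – j – l – a – r – n – p – k – t – m – u.
So the diameter is 16.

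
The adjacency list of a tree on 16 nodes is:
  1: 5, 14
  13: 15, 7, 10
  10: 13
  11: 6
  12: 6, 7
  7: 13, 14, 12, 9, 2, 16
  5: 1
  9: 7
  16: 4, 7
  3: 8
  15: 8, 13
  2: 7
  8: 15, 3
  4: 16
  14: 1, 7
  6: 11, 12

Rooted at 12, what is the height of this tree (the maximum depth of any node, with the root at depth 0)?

5

A deepest node is 3, reached by 12 → 7 → 13 → 15 → 8 → 3.
That path has 5 edges, so the height is 5.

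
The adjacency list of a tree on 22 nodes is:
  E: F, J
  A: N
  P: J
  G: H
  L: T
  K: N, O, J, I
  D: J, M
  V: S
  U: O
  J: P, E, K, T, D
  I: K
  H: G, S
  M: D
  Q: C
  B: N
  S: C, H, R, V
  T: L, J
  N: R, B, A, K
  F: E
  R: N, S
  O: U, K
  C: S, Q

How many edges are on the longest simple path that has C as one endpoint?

7

The node farthest from C is F (L, M also at distance 7), via C-S-R-N-K-J-E-F — 7 edges.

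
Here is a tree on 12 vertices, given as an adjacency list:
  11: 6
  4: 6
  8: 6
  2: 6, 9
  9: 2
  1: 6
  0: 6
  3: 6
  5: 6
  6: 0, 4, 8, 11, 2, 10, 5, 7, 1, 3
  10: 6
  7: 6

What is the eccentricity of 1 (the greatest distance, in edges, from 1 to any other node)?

The node farthest from 1 is 9, via 1-6-2-9 — 3 edges.

3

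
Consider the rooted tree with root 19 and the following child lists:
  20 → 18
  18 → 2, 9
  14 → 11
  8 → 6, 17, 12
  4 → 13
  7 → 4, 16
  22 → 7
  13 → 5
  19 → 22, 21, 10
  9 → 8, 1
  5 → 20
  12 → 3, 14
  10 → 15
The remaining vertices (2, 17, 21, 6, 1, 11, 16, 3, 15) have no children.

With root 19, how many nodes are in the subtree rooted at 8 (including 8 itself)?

The subtree rooted at 8 contains: 8, 12, 17, 6, 3, 14, 11 — 7 nodes.

7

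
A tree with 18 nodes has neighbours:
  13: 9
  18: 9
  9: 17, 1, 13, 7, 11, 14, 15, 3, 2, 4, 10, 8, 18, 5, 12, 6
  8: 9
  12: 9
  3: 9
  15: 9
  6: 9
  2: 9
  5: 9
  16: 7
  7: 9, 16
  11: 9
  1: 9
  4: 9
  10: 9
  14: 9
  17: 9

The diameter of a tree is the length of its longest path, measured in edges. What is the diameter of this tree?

3

BFS from 16 reaches 14 last, at distance 3; BFS from 14 confirms no node is farther.
Path: 16–7–9–14.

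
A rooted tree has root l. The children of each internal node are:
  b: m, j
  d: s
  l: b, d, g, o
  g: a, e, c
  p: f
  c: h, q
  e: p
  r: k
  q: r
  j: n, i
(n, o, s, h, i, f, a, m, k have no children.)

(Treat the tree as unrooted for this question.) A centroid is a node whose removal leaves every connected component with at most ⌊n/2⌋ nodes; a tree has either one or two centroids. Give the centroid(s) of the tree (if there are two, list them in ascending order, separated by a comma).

g

Delete g: the remaining components have sizes 9, 5, 3, 1. Max 9 ≤ 9, so g is a centroid.
Every other node leaves some component of size > 9, so the centroid is unique.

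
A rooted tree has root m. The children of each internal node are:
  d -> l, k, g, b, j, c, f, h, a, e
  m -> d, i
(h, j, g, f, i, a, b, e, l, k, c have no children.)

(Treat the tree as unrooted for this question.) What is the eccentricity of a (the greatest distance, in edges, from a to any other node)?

Distances from a peak at 3, attained at i.
a–d–m–i

3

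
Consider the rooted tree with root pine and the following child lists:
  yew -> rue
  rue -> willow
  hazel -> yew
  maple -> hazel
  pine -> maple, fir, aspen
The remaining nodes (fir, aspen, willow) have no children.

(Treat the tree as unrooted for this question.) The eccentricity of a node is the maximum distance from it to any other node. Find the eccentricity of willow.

A farthest node from willow is fir (aspen also at distance 6).
The path willow – rue – yew – hazel – maple – pine – fir has 6 edges.

6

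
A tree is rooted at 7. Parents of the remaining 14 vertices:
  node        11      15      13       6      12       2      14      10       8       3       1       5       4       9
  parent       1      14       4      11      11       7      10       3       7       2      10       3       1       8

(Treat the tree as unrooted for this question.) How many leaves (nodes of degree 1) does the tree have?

6

The leaves are 5, 6, 9, 12, 13, 15.
That is 6 leaves.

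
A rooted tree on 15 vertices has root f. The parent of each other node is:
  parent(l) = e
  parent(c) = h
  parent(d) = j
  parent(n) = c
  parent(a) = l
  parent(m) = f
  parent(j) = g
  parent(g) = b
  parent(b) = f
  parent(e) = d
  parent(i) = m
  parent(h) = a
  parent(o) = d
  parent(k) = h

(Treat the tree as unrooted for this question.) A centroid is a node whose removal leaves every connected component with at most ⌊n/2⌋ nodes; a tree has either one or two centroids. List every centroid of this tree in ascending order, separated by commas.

d

If d is removed the pieces have sizes 7, 6, 1, all ≤ ⌊15/2⌋ = 7.
Every other node leaves some component of size > 7, so the centroid is unique.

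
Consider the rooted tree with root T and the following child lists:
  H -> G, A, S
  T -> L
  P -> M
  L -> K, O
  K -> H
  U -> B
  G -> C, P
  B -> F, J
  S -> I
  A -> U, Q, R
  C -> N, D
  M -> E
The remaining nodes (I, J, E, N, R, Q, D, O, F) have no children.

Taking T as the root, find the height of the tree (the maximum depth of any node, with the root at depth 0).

A deepest node is E, reached by T-L-K-H-G-P-M-E.
That path has 7 edges, so the height is 7.

7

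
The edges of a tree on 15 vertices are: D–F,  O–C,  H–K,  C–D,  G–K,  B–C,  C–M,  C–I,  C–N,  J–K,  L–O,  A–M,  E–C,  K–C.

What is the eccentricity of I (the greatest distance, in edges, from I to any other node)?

3

A farthest node from I is A (L, G, H, J, F also at distance 3).
The path I – C – M – A has 3 edges.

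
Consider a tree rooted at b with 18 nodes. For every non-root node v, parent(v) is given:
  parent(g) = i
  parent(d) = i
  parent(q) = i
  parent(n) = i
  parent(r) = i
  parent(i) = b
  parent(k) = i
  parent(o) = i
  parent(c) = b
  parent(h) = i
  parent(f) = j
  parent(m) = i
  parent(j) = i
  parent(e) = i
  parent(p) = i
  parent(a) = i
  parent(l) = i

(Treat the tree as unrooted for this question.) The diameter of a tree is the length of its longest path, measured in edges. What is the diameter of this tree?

A longest path is f-j-i-b-c, with 4 edges.

4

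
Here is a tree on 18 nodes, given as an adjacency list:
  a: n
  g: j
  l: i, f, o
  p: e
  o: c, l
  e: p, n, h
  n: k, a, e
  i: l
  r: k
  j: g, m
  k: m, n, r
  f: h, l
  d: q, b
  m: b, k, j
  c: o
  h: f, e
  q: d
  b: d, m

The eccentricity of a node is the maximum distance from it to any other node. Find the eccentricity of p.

7

The node farthest from p is q, via p – e – n – k – m – b – d – q — 7 edges.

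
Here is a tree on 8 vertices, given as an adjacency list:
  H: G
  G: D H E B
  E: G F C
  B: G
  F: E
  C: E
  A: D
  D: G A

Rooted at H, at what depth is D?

Path from H to D: H → G → D, which has 2 edges.

2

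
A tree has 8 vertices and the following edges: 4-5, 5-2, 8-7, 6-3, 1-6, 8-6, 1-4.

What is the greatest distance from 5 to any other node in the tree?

5

A farthest node from 5 is 7.
The path 5 – 4 – 1 – 6 – 8 – 7 has 5 edges.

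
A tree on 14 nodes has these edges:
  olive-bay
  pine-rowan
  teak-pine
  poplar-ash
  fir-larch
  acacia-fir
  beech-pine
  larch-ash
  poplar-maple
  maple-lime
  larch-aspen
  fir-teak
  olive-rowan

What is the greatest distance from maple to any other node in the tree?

9

Distances from maple peak at 9, attained at bay.
maple–poplar–ash–larch–fir–teak–pine–rowan–olive–bay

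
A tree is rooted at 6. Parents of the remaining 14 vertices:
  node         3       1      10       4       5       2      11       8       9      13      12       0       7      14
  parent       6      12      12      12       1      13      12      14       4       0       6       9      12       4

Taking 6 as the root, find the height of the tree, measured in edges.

6

A deepest node is 2, reached by 6-12-4-9-0-13-2.
That path has 6 edges, so the height is 6.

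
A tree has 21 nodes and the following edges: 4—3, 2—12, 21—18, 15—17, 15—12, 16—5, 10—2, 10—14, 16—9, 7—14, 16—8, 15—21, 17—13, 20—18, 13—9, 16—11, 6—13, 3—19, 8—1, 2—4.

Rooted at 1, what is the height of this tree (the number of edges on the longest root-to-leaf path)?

11

The longest root-to-leaf path is 1-8-16-9-13-17-15-12-2-4-3-19 (11 edges).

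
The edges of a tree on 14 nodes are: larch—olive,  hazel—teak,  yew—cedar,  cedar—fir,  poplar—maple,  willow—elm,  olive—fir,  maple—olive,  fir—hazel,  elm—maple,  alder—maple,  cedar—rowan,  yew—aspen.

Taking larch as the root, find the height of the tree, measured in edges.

A deepest node is aspen, reached by larch → olive → fir → cedar → yew → aspen.
That path has 5 edges, so the height is 5.

5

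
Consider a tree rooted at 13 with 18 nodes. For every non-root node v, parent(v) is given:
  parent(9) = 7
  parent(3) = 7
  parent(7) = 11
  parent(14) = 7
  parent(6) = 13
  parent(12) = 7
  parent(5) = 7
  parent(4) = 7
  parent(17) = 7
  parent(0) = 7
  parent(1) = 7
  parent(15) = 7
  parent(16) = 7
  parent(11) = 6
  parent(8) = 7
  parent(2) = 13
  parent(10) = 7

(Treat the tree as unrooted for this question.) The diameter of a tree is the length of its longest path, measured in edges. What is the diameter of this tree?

Starting from 2, a farthest node is 4 at distance 5.
One longest path: 2-13-6-11-7-4.
So the diameter is 5.

5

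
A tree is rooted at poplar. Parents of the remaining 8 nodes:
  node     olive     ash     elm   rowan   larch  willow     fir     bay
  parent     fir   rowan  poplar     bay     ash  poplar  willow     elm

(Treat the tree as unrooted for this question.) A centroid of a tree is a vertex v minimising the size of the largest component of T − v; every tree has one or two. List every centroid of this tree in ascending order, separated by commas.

elm

Removing elm splits the tree into components of sizes 4, 4; the largest is 4 ≤ ⌊9/2⌋ = 4.
No neighbour of elm does as well, so elm is the unique centroid.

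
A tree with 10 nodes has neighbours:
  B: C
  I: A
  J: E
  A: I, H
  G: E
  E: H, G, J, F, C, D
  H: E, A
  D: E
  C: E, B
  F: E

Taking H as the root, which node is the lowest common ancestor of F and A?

F's ancestor chain is F, E, H and A's is A, H; they first meet at H.

H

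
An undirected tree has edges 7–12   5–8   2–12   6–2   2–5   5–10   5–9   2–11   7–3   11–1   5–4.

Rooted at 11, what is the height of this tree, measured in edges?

4

3 sits deepest: 11 → 2 → 12 → 7 → 3 — 4 edges from the root.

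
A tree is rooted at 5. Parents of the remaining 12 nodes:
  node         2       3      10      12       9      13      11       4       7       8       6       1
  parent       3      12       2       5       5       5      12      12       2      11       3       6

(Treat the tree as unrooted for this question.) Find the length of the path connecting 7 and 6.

3

7 - 2 - 3 - 6: 3 edges.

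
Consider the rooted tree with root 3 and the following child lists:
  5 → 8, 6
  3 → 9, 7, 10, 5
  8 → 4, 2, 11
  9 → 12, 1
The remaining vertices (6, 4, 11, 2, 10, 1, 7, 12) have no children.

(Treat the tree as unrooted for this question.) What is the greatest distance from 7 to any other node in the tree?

4

The node farthest from 7 is 11 (4, 2 also at distance 4), via 7 – 3 – 5 – 8 – 11 — 4 edges.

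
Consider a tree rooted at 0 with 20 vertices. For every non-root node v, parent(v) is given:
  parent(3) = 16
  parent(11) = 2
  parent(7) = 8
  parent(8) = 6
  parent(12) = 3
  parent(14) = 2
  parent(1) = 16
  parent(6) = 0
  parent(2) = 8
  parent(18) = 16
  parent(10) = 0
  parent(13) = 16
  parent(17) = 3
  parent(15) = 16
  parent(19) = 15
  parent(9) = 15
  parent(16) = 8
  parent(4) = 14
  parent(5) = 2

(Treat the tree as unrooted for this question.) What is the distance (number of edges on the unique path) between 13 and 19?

Walking from 13: 13–16–15–19. Length 3.

3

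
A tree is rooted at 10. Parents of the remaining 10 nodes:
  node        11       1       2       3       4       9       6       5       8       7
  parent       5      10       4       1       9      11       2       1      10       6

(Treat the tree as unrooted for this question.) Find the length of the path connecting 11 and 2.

3

The path is 11 - 9 - 4 - 2, which has 3 edges.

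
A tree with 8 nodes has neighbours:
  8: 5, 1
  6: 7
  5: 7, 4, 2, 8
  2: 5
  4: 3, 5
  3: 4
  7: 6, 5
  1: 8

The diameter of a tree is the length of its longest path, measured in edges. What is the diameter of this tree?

4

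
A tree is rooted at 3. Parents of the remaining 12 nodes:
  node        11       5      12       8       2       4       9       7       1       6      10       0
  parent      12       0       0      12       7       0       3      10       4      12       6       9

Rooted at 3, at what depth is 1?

4

Climbing from 1 to the root: 1 – 4 – 0 – 9 – 3. That's 4 steps.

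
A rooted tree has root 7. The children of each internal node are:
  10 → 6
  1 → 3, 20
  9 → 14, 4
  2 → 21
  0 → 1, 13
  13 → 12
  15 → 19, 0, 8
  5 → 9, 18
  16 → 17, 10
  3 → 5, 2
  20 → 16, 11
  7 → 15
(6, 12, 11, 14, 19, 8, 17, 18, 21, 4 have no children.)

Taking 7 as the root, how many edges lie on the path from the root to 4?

7

Path from 7 to 4: 7–15–0–1–3–5–9–4, which has 7 edges.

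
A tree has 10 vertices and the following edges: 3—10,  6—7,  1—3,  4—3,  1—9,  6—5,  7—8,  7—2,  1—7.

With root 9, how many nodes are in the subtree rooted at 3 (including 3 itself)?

3

Descendants of 3 (including itself): 3, 4, 10. That's 3.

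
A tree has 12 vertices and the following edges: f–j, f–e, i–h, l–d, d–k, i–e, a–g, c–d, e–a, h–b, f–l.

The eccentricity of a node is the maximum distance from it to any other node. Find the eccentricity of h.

6

A farthest node from h is k (c also at distance 6).
The path h-i-e-f-l-d-k has 6 edges.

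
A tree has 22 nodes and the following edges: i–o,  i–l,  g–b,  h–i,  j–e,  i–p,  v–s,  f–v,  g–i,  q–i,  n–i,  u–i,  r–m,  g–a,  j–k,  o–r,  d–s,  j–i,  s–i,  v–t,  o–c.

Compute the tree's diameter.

6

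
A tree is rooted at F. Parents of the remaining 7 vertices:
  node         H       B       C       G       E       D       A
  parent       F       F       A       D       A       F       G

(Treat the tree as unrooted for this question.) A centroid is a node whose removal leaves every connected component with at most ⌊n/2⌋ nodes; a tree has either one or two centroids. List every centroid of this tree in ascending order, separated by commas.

D, G

Delete D: the remaining components have sizes 4, 3. Max 4 ≤ 4, so D is a centroid.
G is adjacent to D and is also a centroid (the largest component after removing it is likewise 4).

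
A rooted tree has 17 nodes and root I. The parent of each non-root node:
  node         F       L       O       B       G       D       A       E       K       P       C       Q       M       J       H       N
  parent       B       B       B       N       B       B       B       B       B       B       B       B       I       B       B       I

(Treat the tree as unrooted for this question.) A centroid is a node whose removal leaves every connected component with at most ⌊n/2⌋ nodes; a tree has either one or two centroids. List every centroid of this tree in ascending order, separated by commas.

Delete B: the remaining components have sizes 3, 1, 1, 1, 1, 1, 1, 1, 1, 1, 1, 1, 1, 1. Max 3 ≤ 8, so B is a centroid.
No neighbour of B does as well, so B is the unique centroid.

B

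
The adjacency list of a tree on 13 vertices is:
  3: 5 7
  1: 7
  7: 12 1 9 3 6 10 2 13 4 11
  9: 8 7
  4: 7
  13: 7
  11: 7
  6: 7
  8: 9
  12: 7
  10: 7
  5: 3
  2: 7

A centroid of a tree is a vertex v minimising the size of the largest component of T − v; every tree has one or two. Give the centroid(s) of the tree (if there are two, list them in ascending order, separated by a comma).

Delete 7: the remaining components have sizes 2, 2, 1, 1, 1, 1, 1, 1, 1, 1. Max 2 ≤ 6, so 7 is a centroid.
No neighbour of 7 does as well, so 7 is the unique centroid.

7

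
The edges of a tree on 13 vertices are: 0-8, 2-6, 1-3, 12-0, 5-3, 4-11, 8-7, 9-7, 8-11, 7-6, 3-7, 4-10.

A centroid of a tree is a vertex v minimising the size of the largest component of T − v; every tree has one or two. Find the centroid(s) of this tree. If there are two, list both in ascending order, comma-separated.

Delete 7: the remaining components have sizes 6, 3, 2, 1. Max 6 ≤ 6, so 7 is a centroid.
Every other node leaves some component of size > 6, so the centroid is unique.

7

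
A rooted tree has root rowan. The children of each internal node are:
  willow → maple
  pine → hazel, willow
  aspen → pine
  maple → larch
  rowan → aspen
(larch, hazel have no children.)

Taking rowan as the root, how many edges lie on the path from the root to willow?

Climbing from willow to the root: willow – pine – aspen – rowan. That's 3 steps.

3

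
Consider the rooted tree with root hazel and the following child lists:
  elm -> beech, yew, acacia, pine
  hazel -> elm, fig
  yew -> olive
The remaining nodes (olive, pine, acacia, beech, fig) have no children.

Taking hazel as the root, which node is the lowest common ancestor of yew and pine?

Ancestors of yew (toward the root): yew, elm, hazel.
Ancestors of pine: pine, elm, hazel.
The deepest node appearing in both lists is elm.

elm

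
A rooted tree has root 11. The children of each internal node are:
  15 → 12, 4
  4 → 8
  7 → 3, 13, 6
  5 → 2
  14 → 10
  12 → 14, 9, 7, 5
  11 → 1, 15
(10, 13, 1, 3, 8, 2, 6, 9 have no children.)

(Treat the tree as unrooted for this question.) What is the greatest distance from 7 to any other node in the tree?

4

A farthest node from 7 is 1 (8 also at distance 4).
The path 7–12–15–11–1 has 4 edges.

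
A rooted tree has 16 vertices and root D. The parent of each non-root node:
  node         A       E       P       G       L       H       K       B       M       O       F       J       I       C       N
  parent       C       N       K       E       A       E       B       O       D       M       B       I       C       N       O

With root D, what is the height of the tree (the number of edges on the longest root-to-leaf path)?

6

A deepest node is J, reached by D-M-O-N-C-I-J.
That path has 6 edges, so the height is 6.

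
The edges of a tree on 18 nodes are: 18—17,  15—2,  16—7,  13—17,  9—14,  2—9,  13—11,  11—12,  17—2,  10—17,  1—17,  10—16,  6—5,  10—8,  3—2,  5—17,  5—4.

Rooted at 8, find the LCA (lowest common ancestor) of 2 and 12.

Path 2→root: 2 17 10 8; path 12→root: 12 11 13 17 10 8.
First common node: 17.

17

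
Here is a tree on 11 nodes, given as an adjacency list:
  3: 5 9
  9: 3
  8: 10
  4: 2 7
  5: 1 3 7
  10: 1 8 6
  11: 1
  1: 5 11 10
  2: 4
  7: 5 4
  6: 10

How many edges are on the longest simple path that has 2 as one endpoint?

Distances from 2 peak at 6, attained at 6 (8 also at distance 6).
2-4-7-5-1-10-6

6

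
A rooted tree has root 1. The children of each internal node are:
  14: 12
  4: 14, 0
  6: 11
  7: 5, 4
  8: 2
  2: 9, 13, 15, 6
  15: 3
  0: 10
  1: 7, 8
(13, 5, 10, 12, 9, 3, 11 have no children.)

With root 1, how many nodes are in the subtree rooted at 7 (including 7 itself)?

7

Descendants of 7 (including itself): 7, 4, 5, 0, 14, 10, 12. That's 7.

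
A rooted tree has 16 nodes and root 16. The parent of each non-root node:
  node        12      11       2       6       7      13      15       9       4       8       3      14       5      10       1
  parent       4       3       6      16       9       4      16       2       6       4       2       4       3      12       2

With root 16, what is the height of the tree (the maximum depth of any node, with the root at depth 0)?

A deepest node is 11, reached by 16–6–2–3–11.
That path has 4 edges, so the height is 4.

4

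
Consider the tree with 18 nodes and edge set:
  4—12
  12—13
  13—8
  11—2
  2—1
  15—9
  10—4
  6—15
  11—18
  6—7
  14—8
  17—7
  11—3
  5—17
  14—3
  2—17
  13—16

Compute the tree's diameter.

13

BFS from 10 reaches 9 last, at distance 13; BFS from 9 confirms no node is farther.
Path: 10 – 4 – 12 – 13 – 8 – 14 – 3 – 11 – 2 – 17 – 7 – 6 – 15 – 9.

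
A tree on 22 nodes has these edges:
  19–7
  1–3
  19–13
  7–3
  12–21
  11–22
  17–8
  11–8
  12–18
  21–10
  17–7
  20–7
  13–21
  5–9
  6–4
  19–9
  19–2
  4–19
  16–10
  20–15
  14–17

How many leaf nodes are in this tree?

9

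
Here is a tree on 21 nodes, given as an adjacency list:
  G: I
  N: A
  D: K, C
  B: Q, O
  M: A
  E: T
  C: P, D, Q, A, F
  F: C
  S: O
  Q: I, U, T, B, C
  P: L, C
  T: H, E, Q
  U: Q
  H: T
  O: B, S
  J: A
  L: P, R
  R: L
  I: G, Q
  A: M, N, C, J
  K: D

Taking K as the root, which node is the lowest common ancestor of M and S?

Ancestors of M (toward the root): M, A, C, D, K.
Ancestors of S: S, O, B, Q, C, D, K.
The deepest node appearing in both lists is C.

C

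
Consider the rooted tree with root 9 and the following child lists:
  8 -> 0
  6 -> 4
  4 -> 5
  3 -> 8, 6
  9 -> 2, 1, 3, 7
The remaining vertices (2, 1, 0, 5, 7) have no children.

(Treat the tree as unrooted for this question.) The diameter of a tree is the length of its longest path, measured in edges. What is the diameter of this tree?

Starting from 5, a farthest node is 1 at distance 5.
One longest path: 5 - 4 - 6 - 3 - 9 - 1.
So the diameter is 5.

5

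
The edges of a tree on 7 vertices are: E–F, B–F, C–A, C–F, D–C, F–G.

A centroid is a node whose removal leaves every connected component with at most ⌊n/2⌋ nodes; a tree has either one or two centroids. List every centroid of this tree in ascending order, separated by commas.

Removing F splits the tree into components of sizes 3, 1, 1, 1; the largest is 3 ≤ ⌊7/2⌋ = 3.
Every other node leaves some component of size > 3, so the centroid is unique.

F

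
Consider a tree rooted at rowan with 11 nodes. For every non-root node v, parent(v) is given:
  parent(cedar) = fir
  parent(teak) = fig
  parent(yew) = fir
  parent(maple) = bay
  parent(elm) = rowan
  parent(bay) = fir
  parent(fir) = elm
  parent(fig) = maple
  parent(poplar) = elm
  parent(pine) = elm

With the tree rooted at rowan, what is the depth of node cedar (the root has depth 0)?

3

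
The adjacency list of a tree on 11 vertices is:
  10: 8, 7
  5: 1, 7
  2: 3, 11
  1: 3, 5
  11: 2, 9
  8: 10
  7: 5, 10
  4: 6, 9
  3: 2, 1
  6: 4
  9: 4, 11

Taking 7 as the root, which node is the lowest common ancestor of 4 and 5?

5

4's ancestor chain is 4, 9, 11, 2, 3, 1, 5, 7 and 5's is 5, 7; they first meet at 5.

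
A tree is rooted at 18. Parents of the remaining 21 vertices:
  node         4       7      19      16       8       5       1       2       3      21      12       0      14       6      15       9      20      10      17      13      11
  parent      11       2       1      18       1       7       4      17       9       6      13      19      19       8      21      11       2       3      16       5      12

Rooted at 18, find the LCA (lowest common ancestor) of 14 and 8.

1

Ancestors of 14 (toward the root): 14, 19, 1, 4, 11, 12, 13, 5, 7, 2, 17, 16, 18.
Ancestors of 8: 8, 1, 4, 11, 12, 13, 5, 7, 2, 17, 16, 18.
The deepest node appearing in both lists is 1.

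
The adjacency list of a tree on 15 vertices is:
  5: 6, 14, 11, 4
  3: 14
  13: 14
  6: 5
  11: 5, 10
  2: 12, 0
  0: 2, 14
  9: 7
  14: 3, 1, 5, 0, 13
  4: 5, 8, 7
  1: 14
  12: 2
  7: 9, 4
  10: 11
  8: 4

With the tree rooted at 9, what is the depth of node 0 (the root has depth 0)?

5

Path from 9 to 0: 9 – 7 – 4 – 5 – 14 – 0, which has 5 edges.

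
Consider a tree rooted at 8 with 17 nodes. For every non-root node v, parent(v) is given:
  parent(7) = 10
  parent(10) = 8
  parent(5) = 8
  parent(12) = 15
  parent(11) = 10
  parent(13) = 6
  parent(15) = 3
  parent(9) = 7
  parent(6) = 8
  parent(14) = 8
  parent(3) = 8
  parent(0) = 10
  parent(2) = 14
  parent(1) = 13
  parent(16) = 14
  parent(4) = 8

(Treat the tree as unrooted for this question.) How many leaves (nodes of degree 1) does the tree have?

9

Exactly 9 nodes have a single neighbour: 0, 1, 2, 4, 5, 9, 11, 12, 16.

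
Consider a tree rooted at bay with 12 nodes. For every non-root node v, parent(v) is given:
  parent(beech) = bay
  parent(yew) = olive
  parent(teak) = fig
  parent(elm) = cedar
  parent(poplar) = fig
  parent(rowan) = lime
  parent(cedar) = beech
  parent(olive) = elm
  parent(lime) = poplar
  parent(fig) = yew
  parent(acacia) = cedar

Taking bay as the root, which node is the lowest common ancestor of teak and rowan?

Ancestors of teak (toward the root): teak, fig, yew, olive, elm, cedar, beech, bay.
Ancestors of rowan: rowan, lime, poplar, fig, yew, olive, elm, cedar, beech, bay.
The deepest node appearing in both lists is fig.

fig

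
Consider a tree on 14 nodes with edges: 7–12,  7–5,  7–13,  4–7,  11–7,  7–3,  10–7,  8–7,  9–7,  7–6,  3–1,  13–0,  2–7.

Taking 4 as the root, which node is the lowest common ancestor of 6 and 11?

7

Ancestors of 6 (toward the root): 6, 7, 4.
Ancestors of 11: 11, 7, 4.
The deepest node appearing in both lists is 7.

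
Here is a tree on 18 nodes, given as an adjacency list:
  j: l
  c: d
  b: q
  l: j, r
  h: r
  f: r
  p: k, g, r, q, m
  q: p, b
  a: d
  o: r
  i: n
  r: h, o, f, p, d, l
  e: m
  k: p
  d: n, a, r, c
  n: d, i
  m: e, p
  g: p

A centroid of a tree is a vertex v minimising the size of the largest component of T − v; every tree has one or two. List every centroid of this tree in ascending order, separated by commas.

r

Removing r splits the tree into components of sizes 7, 5, 2, 1, 1, 1; the largest is 7 ≤ ⌊18/2⌋ = 9.
Every other node leaves some component of size > 9, so the centroid is unique.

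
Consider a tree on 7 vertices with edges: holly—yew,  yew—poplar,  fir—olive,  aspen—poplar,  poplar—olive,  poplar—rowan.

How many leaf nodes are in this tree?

4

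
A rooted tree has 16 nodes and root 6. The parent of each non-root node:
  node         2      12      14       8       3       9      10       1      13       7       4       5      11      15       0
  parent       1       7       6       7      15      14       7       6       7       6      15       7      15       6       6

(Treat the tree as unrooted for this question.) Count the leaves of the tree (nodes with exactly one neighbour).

Degree-1 nodes: 0, 2, 3, 4, 5, 8, 9, 10, 11, 12, 13 — 11 of them.

11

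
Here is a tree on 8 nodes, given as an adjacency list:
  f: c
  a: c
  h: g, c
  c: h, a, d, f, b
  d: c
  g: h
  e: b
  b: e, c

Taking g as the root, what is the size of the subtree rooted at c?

c's subtree: {c, b, f, a, d, e}, size 6.

6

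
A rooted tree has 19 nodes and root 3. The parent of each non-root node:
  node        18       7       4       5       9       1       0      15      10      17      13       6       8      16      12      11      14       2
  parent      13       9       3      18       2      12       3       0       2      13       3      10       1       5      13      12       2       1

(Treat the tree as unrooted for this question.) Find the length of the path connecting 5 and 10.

5 - 18 - 13 - 12 - 1 - 2 - 10: 6 edges.

6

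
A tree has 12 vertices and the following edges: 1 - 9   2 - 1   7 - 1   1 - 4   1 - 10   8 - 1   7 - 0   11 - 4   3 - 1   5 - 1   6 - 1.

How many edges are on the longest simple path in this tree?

4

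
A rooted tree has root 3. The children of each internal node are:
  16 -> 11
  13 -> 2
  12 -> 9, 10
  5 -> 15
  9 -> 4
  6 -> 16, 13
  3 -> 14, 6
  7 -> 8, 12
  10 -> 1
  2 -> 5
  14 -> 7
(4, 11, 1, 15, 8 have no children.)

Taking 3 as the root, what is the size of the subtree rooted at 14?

8

14's subtree: {14, 7, 8, 12, 9, 10, 4, 1}, size 8.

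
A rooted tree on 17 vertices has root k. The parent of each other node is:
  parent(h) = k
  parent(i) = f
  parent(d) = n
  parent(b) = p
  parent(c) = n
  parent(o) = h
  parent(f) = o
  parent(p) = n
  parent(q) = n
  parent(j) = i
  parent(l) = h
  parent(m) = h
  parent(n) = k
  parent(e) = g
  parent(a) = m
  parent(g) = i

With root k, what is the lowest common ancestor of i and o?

Path i→root: i f o h k; path o→root: o h k.
First common node: o.

o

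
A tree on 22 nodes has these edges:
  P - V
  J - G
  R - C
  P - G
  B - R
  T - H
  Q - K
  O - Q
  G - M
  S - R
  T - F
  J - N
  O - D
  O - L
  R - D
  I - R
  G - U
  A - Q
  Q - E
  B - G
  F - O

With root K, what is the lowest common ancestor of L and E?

Q

L's ancestor chain is L, O, Q, K and E's is E, Q, K; they first meet at Q.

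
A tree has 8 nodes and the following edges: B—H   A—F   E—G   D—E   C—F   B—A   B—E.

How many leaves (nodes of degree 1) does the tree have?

4

Exactly 4 nodes have a single neighbour: C, D, G, H.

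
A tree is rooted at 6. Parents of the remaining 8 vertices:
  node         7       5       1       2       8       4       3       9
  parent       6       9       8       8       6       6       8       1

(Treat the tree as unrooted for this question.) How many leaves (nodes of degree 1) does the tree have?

Degree-1 nodes: 2, 3, 4, 5, 7 — 5 of them.

5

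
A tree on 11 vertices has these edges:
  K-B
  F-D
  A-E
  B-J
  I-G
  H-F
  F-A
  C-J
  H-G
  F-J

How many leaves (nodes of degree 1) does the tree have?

5

The leaves are C, D, E, I, K.
That is 5 leaves.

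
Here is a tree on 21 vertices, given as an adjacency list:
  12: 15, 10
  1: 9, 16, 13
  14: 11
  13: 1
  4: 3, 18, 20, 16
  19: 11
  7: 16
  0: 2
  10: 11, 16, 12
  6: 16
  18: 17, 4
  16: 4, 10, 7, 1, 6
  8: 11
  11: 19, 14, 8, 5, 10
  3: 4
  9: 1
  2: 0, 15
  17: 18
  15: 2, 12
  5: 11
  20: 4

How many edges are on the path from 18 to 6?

3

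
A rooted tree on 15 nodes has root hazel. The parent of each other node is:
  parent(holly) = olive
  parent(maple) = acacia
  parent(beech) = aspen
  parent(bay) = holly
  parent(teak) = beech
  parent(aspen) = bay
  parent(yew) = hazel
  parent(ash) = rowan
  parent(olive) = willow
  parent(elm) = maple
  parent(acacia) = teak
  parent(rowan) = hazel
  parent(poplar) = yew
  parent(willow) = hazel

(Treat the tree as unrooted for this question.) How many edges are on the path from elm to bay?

6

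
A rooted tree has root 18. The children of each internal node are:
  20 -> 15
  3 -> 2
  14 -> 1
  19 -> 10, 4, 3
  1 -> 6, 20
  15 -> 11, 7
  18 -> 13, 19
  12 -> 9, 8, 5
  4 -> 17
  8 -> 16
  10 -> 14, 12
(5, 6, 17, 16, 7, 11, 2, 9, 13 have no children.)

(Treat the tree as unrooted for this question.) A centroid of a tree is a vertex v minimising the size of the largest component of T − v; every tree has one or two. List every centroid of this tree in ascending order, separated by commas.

10

If 10 is removed the pieces have sizes 7, 7, 5, all ≤ ⌊20/2⌋ = 10.
Every other node leaves some component of size > 10, so the centroid is unique.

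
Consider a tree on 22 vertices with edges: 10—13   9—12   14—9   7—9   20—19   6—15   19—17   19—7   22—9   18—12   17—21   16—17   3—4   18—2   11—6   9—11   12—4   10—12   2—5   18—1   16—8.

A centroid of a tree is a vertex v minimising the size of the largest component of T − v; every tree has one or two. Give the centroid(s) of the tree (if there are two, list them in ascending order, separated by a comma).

9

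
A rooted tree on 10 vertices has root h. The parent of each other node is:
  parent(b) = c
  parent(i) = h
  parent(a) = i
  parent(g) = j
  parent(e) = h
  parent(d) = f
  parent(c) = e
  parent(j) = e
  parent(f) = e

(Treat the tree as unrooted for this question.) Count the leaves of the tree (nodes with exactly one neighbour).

The leaves are a, b, d, g.
That is 4 leaves.

4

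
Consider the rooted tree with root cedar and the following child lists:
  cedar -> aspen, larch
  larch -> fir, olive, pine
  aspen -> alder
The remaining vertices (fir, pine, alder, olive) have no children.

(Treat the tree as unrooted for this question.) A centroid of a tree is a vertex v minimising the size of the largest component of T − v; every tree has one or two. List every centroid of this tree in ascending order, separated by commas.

larch

Removing larch splits the tree into components of sizes 3, 1, 1, 1; the largest is 3 ≤ ⌊7/2⌋ = 3.
Every other node leaves some component of size > 3, so the centroid is unique.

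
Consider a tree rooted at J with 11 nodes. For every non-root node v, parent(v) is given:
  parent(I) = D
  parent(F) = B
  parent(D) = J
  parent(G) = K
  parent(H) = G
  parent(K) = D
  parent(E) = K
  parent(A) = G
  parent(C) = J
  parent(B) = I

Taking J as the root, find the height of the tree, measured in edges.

The longest root-to-leaf path is J-D-K-G-H (4 edges).

4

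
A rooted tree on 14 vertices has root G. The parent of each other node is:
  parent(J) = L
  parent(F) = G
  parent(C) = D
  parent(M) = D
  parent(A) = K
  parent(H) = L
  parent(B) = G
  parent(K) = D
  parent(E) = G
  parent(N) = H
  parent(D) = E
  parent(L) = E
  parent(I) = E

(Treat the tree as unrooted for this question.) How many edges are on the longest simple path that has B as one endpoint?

The node farthest from B is N (A also at distance 5), via B–G–E–L–H–N — 5 edges.

5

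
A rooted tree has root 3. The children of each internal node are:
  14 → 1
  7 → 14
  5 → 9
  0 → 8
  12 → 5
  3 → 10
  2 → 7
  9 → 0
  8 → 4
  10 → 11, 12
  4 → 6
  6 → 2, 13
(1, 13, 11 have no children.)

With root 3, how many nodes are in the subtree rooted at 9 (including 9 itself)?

10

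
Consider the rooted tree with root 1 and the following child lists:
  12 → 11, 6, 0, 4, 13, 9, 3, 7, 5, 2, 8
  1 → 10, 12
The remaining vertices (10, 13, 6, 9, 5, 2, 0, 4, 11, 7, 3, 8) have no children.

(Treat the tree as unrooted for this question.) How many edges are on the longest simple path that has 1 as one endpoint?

2

A farthest node from 1 is 13 (9, 5, 7, 6, 2, 8, 4, 11, 3, 0 also at distance 2).
The path 1-12-13 has 2 edges.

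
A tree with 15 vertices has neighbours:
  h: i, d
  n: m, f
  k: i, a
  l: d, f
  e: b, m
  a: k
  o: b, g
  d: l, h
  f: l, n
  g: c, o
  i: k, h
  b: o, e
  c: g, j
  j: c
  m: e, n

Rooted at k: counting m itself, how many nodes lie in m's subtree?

7

The subtree rooted at m contains: m, e, b, o, g, c, j — 7 nodes.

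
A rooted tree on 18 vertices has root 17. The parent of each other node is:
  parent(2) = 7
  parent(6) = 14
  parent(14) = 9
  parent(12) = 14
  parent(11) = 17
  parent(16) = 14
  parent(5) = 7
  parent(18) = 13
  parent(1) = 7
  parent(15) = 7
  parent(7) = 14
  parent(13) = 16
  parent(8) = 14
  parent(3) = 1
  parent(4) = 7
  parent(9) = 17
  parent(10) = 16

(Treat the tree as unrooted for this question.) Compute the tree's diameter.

6

Starting from 3, a farthest node is 11 at distance 6.
One longest path: 3–1–7–14–9–17–11.
So the diameter is 6.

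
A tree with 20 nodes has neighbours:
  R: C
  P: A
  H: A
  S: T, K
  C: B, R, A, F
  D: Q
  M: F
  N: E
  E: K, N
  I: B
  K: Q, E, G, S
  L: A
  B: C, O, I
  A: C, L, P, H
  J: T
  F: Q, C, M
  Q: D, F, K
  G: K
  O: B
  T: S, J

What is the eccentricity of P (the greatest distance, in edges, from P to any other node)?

8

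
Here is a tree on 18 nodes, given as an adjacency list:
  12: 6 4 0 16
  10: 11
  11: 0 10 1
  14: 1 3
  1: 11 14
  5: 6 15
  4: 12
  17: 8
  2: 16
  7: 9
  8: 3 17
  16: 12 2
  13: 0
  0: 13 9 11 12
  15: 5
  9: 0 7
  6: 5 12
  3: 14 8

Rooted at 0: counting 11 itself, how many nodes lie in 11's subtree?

The subtree rooted at 11 contains: 11, 1, 10, 14, 3, 8, 17 — 7 nodes.

7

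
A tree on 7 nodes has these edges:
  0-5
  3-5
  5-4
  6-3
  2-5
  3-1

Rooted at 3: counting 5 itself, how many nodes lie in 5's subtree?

4

Descendants of 5 (including itself): 5, 0, 2, 4. That's 4.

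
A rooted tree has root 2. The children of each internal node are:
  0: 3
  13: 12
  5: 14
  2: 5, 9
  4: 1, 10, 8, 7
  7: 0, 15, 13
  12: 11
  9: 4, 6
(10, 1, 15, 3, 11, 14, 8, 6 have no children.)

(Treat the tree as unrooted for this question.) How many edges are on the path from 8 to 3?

4

8 – 4 – 7 – 0 – 3: 4 edges.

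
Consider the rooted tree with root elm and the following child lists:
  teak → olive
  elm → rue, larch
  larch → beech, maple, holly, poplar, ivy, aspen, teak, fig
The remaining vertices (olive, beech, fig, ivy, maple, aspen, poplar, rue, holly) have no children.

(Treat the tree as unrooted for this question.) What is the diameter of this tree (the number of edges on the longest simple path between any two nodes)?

4

BFS from olive reaches rue last, at distance 4; BFS from rue confirms no node is farther.
Path: olive-teak-larch-elm-rue.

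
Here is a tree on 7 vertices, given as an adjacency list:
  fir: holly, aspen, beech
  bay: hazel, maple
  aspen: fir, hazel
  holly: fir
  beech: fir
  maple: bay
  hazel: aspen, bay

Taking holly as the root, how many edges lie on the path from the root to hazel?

Climbing from hazel to the root: hazel–aspen–fir–holly. That's 3 steps.

3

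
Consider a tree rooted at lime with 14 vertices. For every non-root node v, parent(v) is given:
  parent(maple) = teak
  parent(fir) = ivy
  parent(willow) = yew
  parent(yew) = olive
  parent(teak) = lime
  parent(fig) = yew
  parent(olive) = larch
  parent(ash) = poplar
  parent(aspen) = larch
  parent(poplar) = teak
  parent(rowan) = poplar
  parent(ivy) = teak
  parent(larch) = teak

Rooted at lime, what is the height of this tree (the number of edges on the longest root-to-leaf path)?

5

The longest root-to-leaf path is lime → teak → larch → olive → yew → fig (5 edges).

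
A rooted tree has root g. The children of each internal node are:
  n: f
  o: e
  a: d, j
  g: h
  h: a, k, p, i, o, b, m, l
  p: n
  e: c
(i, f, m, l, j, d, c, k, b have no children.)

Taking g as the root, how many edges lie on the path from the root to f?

4

Path from g to f: g – h – p – n – f, which has 4 edges.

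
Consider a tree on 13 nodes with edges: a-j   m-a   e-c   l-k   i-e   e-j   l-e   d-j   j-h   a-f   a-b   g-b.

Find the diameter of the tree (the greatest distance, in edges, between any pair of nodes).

6

Starting from g, a farthest node is k at distance 6.
One longest path: g-b-a-j-e-l-k.
So the diameter is 6.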